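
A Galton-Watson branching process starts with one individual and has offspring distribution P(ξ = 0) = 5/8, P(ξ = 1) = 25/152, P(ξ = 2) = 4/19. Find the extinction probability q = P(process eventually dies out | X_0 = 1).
q = 1

Mean offspring μ = 0·5/8 + 1·25/152 + 2·4/19 = 89/152 ≤ 1. For μ ≤ 1 with offspring not concentrated at 1, the Galton-Watson process goes extinct almost surely, so q = 1.
(Algebraic check: The pgf is f(s) = 5/8 + 25/152·s + 4/19·s². The extinction probability q is the smallest fixed point of f in [0, 1]. Setting s = f(s):
  4/19·s² + (25/152 − 1)·s + 5/8 = 0
  4/19·s² − (5/8 + 4/19)·s + 5/8 = 0
which factors as (s − 1)·(4/19·s − 5/8) = 0, giving roots s = 1 and s = (5/8)/(4/19) = 95/32. Since 95/32 ≥ 1, the smallest root in [0, 1] is s = 1.)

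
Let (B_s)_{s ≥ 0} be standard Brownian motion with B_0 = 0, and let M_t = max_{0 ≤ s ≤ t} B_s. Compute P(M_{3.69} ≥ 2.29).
P(M_{3.69} ≥ 2.29) = 2·P(B_{3.69} ≥ 2.29) = 2(1 − Φ(2.29/√3.69)) ≈ 0.2332

By the reflection principle for Brownian motion, P(M_t ≥ a) = 2 · P(B_t ≥ a) for a ≥ 0. Since B_t ~ N(0, t), P(B_t ≥ 2.29) = 1 − Φ(2.29/√t) = 1 − Φ(2.29/√3.69) = 1 − Φ(1.1921). So
  P(M_{3.69} ≥ 2.29) = 2(1 − Φ(1.1921)) ≈ 0.2332.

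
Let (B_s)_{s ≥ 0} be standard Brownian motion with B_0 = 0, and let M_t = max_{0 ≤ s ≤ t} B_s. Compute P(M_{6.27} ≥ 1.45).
P(M_{6.27} ≥ 1.45) = 2·P(B_{6.27} ≥ 1.45) = 2(1 − Φ(1.45/√6.27)) ≈ 0.5625

By the reflection principle for Brownian motion, P(M_t ≥ a) = 2 · P(B_t ≥ a) for a ≥ 0. Since B_t ~ N(0, t), P(B_t ≥ 1.45) = 1 − Φ(1.45/√t) = 1 − Φ(1.45/√6.27) = 1 − Φ(0.5791). So
  P(M_{6.27} ≥ 1.45) = 2(1 − Φ(0.5791)) ≈ 0.5625.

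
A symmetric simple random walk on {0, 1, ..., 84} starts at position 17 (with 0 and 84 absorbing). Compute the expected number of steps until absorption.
E[τ | X_0 = 17] = 1139

Let v_k = E[τ | X_0 = k]. Boundary: v_0 = v_84 = 0. Recurrence: v_k = 1 + (v_{k-1} + v_{k+1})/2 for 1 ≤ k ≤ 83. The particular solution to v_k − (v_{k-1} + v_{k+1})/2 = 1 is v_k = −k^2. Adding homogeneous solution A + B k and matching boundaries gives v_k = k (84 − k). Substituting k = 17: v_17 = 17 · 67 = 1139.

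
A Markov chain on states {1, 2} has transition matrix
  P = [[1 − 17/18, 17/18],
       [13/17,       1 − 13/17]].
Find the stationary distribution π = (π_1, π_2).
π_1 = 234/523, π_2 = 289/523

Solve πP = π with π_1 + π_2 = 1. From πP = π: π_1 · (1 − 17/18) + π_2 · 13/17 = π_1 ⇒ π_2 · 13/17 = π_1 · 17/18 ⇒ π_2/π_1 = (17/18)/(13/17) = 289/234. Together with π_1 + π_2 = 1:
  π_1 = (13/17)/(17/18 + 13/17) = (13/17)/(523/306) = 234/523,
  π_2 = (17/18)/(17/18 + 13/17) = (17/18)/(523/306) = 289/523.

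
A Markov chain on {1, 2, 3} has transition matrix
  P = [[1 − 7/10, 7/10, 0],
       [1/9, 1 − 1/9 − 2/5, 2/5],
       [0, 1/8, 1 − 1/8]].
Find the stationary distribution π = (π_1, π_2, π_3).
π = (50/1373, 315/1373, 1008/1373)

This is a birth-death chain on three states, which satisfies detailed balance: π_1 · P_{12} = π_2 · P_{21} and π_2 · P_{23} = π_3 · P_{32}.
From π_1 · 7/10 = π_2 · 1/9: π_2/π_1 = (7/10)/(1/9) = 63/10.
From π_2 · 2/5 = π_3 · 1/8: π_3/π_2 = (2/5)/(1/8) = 16/5.
Take π_1 proportional to 1; then unnormalized π = (1, 63/10, 504/25). Normalize by dividing by the sum 1373/50:
  π = (50/1373, 315/1373, 1008/1373).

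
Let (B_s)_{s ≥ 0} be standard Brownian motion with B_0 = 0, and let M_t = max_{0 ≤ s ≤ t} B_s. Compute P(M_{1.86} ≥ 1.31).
P(M_{1.86} ≥ 1.31) = 2·P(B_{1.86} ≥ 1.31) = 2(1 − Φ(1.31/√1.86)) ≈ 0.3368

By the reflection principle for Brownian motion, P(M_t ≥ a) = 2 · P(B_t ≥ a) for a ≥ 0. Since B_t ~ N(0, t), P(B_t ≥ 1.31) = 1 − Φ(1.31/√t) = 1 − Φ(1.31/√1.86) = 1 − Φ(0.9605). So
  P(M_{1.86} ≥ 1.31) = 2(1 − Φ(0.9605)) ≈ 0.3368.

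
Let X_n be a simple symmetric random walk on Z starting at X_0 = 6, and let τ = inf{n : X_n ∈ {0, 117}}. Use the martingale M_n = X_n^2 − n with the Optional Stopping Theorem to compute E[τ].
E[τ] = 666

M_n = X_n^2 − n is a martingale (since E[X_{n+1}^2 | F_n] = X_n^2 + 1). By OST (τ has finite mean in a bounded region), E[M_τ] = E[M_0] = X_0^2 − 0 = 6^2 = 36. Also E[M_τ] = E[X_τ^2] − E[τ]. The walk exits at 0 or 117, with P(hit 117 first) = 6/117, so E[X_τ^2] = 117^2 · 6/117 + 0 = 702. Thus E[τ] = E[X_τ^2] − E[M_τ] = 702 − 36 = 666 = 6(117 − 6) = 666.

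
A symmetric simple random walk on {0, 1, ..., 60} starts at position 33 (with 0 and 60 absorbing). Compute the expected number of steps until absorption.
E[τ | X_0 = 33] = 891

Let v_k = E[τ | X_0 = k]. Boundary: v_0 = v_60 = 0. Recurrence: v_k = 1 + (v_{k-1} + v_{k+1})/2 for 1 ≤ k ≤ 59. The particular solution to v_k − (v_{k-1} + v_{k+1})/2 = 1 is v_k = −k^2. Adding homogeneous solution A + B k and matching boundaries gives v_k = k (60 − k). Substituting k = 33: v_33 = 33 · 27 = 891.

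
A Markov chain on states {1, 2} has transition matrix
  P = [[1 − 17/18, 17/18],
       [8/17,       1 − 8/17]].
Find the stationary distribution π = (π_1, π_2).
π_1 = 144/433, π_2 = 289/433

Solve πP = π with π_1 + π_2 = 1. From πP = π: π_1 · (1 − 17/18) + π_2 · 8/17 = π_1 ⇒ π_2 · 8/17 = π_1 · 17/18 ⇒ π_2/π_1 = (17/18)/(8/17) = 289/144. Together with π_1 + π_2 = 1:
  π_1 = (8/17)/(17/18 + 8/17) = (8/17)/(433/306) = 144/433,
  π_2 = (17/18)/(17/18 + 8/17) = (17/18)/(433/306) = 289/433.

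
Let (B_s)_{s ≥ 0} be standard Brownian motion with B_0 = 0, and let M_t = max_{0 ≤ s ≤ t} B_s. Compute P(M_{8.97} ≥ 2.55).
P(M_{8.97} ≥ 2.55) = 2·P(B_{8.97} ≥ 2.55) = 2(1 − Φ(2.55/√8.97)) ≈ 0.3945

By the reflection principle for Brownian motion, P(M_t ≥ a) = 2 · P(B_t ≥ a) for a ≥ 0. Since B_t ~ N(0, t), P(B_t ≥ 2.55) = 1 − Φ(2.55/√t) = 1 − Φ(2.55/√8.97) = 1 − Φ(0.8514). So
  P(M_{8.97} ≥ 2.55) = 2(1 − Φ(0.8514)) ≈ 0.3945.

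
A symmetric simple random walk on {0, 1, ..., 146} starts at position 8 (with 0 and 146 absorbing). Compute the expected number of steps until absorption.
E[τ | X_0 = 8] = 1104

Let v_k = E[τ | X_0 = k]. Boundary: v_0 = v_146 = 0. Recurrence: v_k = 1 + (v_{k-1} + v_{k+1})/2 for 1 ≤ k ≤ 145. The particular solution to v_k − (v_{k-1} + v_{k+1})/2 = 1 is v_k = −k^2. Adding homogeneous solution A + B k and matching boundaries gives v_k = k (146 − k). Substituting k = 8: v_8 = 8 · 138 = 1104.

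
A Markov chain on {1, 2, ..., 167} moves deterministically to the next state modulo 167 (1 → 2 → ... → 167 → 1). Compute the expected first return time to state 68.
E[T_68 | X_0 = 68] = 167

The chain cycles deterministically, so starting at state 68 it returns in exactly 167 steps. Equivalently, the stationary distribution is uniform π_j = 1/167 for every state j, so by Kac's formula E[T_68] = 1/π_68 = 167.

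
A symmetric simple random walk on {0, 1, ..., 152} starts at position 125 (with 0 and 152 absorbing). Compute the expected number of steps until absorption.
E[τ | X_0 = 125] = 3375

Let v_k = E[τ | X_0 = k]. Boundary: v_0 = v_152 = 0. Recurrence: v_k = 1 + (v_{k-1} + v_{k+1})/2 for 1 ≤ k ≤ 151. The particular solution to v_k − (v_{k-1} + v_{k+1})/2 = 1 is v_k = −k^2. Adding homogeneous solution A + B k and matching boundaries gives v_k = k (152 − k). Substituting k = 125: v_125 = 125 · 27 = 3375.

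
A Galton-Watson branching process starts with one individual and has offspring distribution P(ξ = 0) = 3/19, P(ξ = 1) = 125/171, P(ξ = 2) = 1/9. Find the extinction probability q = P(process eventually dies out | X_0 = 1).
q = 1

Mean offspring μ = 0·3/19 + 1·125/171 + 2·1/9 = 163/171 ≤ 1. For μ ≤ 1 with offspring not concentrated at 1, the Galton-Watson process goes extinct almost surely, so q = 1.
(Algebraic check: The pgf is f(s) = 3/19 + 125/171·s + 1/9·s². The extinction probability q is the smallest fixed point of f in [0, 1]. Setting s = f(s):
  1/9·s² + (125/171 − 1)·s + 3/19 = 0
  1/9·s² − (3/19 + 1/9)·s + 3/19 = 0
which factors as (s − 1)·(1/9·s − 3/19) = 0, giving roots s = 1 and s = (3/19)/(1/9) = 27/19. Since 27/19 ≥ 1, the smallest root in [0, 1] is s = 1.)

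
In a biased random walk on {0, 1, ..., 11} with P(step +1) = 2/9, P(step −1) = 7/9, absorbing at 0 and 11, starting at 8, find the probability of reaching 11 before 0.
P(hit 11 before 0) = (1 − (7/2)^8) / (1 − (7/2)^11) = 9223272/395464939

Let u_k denote P(reach 11 before 0 | start at k). Boundary: u_0 = 0, u_11 = 1. Recurrence: u_k = 2/9·u_{k+1} + 7/9·u_{k-1} for 1 ≤ k ≤ 10. Try u_k = A + B·r^k with r = q/p = (7/9)/(2/9) = 7/2. Substitution satisfies the recurrence; boundary conditions give:
  u_k = (1 − r^k) / (1 − r^N) = (1 − (7/2)^8) / (1 − (7/2)^11) = 9223272/395464939.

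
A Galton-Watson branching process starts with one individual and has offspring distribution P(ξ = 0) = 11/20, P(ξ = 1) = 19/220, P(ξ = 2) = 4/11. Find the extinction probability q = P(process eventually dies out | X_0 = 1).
q = 1

Mean offspring μ = 0·11/20 + 1·19/220 + 2·4/11 = 179/220 ≤ 1. For μ ≤ 1 with offspring not concentrated at 1, the Galton-Watson process goes extinct almost surely, so q = 1.
(Algebraic check: The pgf is f(s) = 11/20 + 19/220·s + 4/11·s². The extinction probability q is the smallest fixed point of f in [0, 1]. Setting s = f(s):
  4/11·s² + (19/220 − 1)·s + 11/20 = 0
  4/11·s² − (11/20 + 4/11)·s + 11/20 = 0
which factors as (s − 1)·(4/11·s − 11/20) = 0, giving roots s = 1 and s = (11/20)/(4/11) = 121/80. Since 121/80 ≥ 1, the smallest root in [0, 1] is s = 1.)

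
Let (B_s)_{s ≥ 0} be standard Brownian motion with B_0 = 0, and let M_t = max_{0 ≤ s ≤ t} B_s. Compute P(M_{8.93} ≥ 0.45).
P(M_{8.93} ≥ 0.45) = 2·P(B_{8.93} ≥ 0.45) = 2(1 − Φ(0.45/√8.93)) ≈ 0.8803

By the reflection principle for Brownian motion, P(M_t ≥ a) = 2 · P(B_t ≥ a) for a ≥ 0. Since B_t ~ N(0, t), P(B_t ≥ 0.45) = 1 − Φ(0.45/√t) = 1 − Φ(0.45/√8.93) = 1 − Φ(0.1506). So
  P(M_{8.93} ≥ 0.45) = 2(1 − Φ(0.1506)) ≈ 0.8803.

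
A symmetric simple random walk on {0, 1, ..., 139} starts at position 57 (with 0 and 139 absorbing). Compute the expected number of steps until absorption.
E[τ | X_0 = 57] = 4674

Let v_k = E[τ | X_0 = k]. Boundary: v_0 = v_139 = 0. Recurrence: v_k = 1 + (v_{k-1} + v_{k+1})/2 for 1 ≤ k ≤ 138. The particular solution to v_k − (v_{k-1} + v_{k+1})/2 = 1 is v_k = −k^2. Adding homogeneous solution A + B k and matching boundaries gives v_k = k (139 − k). Substituting k = 57: v_57 = 57 · 82 = 4674.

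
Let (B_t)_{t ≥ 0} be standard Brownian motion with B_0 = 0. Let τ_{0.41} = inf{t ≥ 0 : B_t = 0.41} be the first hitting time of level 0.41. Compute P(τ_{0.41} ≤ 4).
P(τ_{0.41} ≤ 4) = 2(1 − Φ(0.41/√4)) = 2(1 − Φ(0.2050)) ≈ 0.8376

By the reflection principle for standard BM, P(τ_b ≤ t) = 2 · P(B_t ≥ b). Since B_t ~ N(0, t), P(B_t ≥ 0.41) = 1 − Φ(0.41/√t) = 1 − Φ(0.41/√4) = 1 − Φ(0.2050) ≈ 0.41879. Doubling: P(τ_{0.41} ≤ 4) ≈ 2 · 0.41879 = 0.83758 ≈ 0.8376.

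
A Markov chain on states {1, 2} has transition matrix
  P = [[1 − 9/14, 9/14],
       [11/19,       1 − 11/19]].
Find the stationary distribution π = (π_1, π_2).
π_1 = 154/325, π_2 = 171/325

Solve πP = π with π_1 + π_2 = 1. From πP = π: π_1 · (1 − 9/14) + π_2 · 11/19 = π_1 ⇒ π_2 · 11/19 = π_1 · 9/14 ⇒ π_2/π_1 = (9/14)/(11/19) = 171/154. Together with π_1 + π_2 = 1:
  π_1 = (11/19)/(9/14 + 11/19) = (11/19)/(325/266) = 154/325,
  π_2 = (9/14)/(9/14 + 11/19) = (9/14)/(325/266) = 171/325.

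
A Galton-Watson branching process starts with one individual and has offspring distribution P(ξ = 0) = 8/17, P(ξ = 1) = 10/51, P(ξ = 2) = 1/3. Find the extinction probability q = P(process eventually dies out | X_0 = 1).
q = 1

Mean offspring μ = 0·8/17 + 1·10/51 + 2·1/3 = 44/51 ≤ 1. For μ ≤ 1 with offspring not concentrated at 1, the Galton-Watson process goes extinct almost surely, so q = 1.
(Algebraic check: The pgf is f(s) = 8/17 + 10/51·s + 1/3·s². The extinction probability q is the smallest fixed point of f in [0, 1]. Setting s = f(s):
  1/3·s² + (10/51 − 1)·s + 8/17 = 0
  1/3·s² − (8/17 + 1/3)·s + 8/17 = 0
which factors as (s − 1)·(1/3·s − 8/17) = 0, giving roots s = 1 and s = (8/17)/(1/3) = 24/17. Since 24/17 ≥ 1, the smallest root in [0, 1] is s = 1.)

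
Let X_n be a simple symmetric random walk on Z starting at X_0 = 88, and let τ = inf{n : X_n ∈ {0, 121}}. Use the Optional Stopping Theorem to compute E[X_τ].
E[X_τ] = 88

X_n is a martingale and τ is a bounded-mean stopping time (indeed τ is finite a.s. with bounded expectation since the walk is in a bounded region). By the OST, E[X_τ] = E[X_0] = 88. Equivalently: E[X_τ] = 121 · P(hit 121 first) + 0 · P(hit 0 first) = 121 · (88/121) = 88.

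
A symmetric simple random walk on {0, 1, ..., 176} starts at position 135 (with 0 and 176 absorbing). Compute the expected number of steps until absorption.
E[τ | X_0 = 135] = 5535

Let v_k = E[τ | X_0 = k]. Boundary: v_0 = v_176 = 0. Recurrence: v_k = 1 + (v_{k-1} + v_{k+1})/2 for 1 ≤ k ≤ 175. The particular solution to v_k − (v_{k-1} + v_{k+1})/2 = 1 is v_k = −k^2. Adding homogeneous solution A + B k and matching boundaries gives v_k = k (176 − k). Substituting k = 135: v_135 = 135 · 41 = 5535.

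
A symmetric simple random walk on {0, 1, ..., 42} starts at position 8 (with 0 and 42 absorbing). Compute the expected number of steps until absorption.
E[τ | X_0 = 8] = 272

Let v_k = E[τ | X_0 = k]. Boundary: v_0 = v_42 = 0. Recurrence: v_k = 1 + (v_{k-1} + v_{k+1})/2 for 1 ≤ k ≤ 41. The particular solution to v_k − (v_{k-1} + v_{k+1})/2 = 1 is v_k = −k^2. Adding homogeneous solution A + B k and matching boundaries gives v_k = k (42 − k). Substituting k = 8: v_8 = 8 · 34 = 272.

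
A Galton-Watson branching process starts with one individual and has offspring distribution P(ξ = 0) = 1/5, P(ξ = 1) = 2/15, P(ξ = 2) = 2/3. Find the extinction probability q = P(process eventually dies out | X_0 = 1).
q = 3/10

The pgf is f(s) = 1/5 + 2/15·s + 2/3·s². The extinction probability q is the smallest fixed point of f in [0, 1]. Setting s = f(s):
  2/3·s² + (2/15 − 1)·s + 1/5 = 0
  2/3·s² − (1/5 + 2/3)·s + 1/5 = 0
which factors as (s − 1)·(2/3·s − 1/5) = 0, giving roots s = 1 and s = (1/5)/(2/3) = 3/10.
Mean offspring μ = 2/15 + 2·2/3 = 22/15 > 1 (supercritical), so q < 1. The extinction probability is the smaller root: q = (1/5)/(2/3) = 3/10.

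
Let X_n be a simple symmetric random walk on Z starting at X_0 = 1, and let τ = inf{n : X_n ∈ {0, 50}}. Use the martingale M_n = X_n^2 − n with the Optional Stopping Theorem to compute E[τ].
E[τ] = 49

M_n = X_n^2 − n is a martingale (since E[X_{n+1}^2 | F_n] = X_n^2 + 1). By OST (τ has finite mean in a bounded region), E[M_τ] = E[M_0] = X_0^2 − 0 = 1^2 = 1. Also E[M_τ] = E[X_τ^2] − E[τ]. The walk exits at 0 or 50, with P(hit 50 first) = 1/50, so E[X_τ^2] = 50^2 · 1/50 + 0 = 50. Thus E[τ] = E[X_τ^2] − E[M_τ] = 50 − 1 = 49 = 1(50 − 1) = 49.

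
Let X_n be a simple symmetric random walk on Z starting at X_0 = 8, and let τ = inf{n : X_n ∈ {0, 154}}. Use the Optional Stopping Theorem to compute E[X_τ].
E[X_τ] = 8

X_n is a martingale and τ is a bounded-mean stopping time (indeed τ is finite a.s. with bounded expectation since the walk is in a bounded region). By the OST, E[X_τ] = E[X_0] = 8. Equivalently: E[X_τ] = 154 · P(hit 154 first) + 0 · P(hit 0 first) = 154 · (8/154) = 8.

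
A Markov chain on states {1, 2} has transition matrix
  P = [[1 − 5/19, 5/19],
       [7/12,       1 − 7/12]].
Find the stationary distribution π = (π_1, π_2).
π_1 = 133/193, π_2 = 60/193

Solve πP = π with π_1 + π_2 = 1. From πP = π: π_1 · (1 − 5/19) + π_2 · 7/12 = π_1 ⇒ π_2 · 7/12 = π_1 · 5/19 ⇒ π_2/π_1 = (5/19)/(7/12) = 60/133. Together with π_1 + π_2 = 1:
  π_1 = (7/12)/(5/19 + 7/12) = (7/12)/(193/228) = 133/193,
  π_2 = (5/19)/(5/19 + 7/12) = (5/19)/(193/228) = 60/193.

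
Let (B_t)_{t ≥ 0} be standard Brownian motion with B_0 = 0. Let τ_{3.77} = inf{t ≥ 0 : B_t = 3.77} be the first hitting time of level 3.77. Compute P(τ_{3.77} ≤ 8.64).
P(τ_{3.77} ≤ 8.64) = 2(1 − Φ(3.77/√8.64)) = 2(1 − Φ(1.2826)) ≈ 0.1996

By the reflection principle for standard BM, P(τ_b ≤ t) = 2 · P(B_t ≥ b). Since B_t ~ N(0, t), P(B_t ≥ 3.77) = 1 − Φ(3.77/√t) = 1 − Φ(3.77/√8.64) = 1 − Φ(1.2826) ≈ 0.09982. Doubling: P(τ_{3.77} ≤ 8.64) ≈ 2 · 0.09982 = 0.19964 ≈ 0.1996.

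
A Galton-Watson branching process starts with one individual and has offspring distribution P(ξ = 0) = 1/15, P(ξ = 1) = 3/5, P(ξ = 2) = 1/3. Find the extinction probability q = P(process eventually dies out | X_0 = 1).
q = 1/5

The pgf is f(s) = 1/15 + 3/5·s + 1/3·s². The extinction probability q is the smallest fixed point of f in [0, 1]. Setting s = f(s):
  1/3·s² + (3/5 − 1)·s + 1/15 = 0
  1/3·s² − (1/15 + 1/3)·s + 1/15 = 0
which factors as (s − 1)·(1/3·s − 1/15) = 0, giving roots s = 1 and s = (1/15)/(1/3) = 1/5.
Mean offspring μ = 3/5 + 2·1/3 = 19/15 > 1 (supercritical), so q < 1. The extinction probability is the smaller root: q = (1/15)/(1/3) = 1/5.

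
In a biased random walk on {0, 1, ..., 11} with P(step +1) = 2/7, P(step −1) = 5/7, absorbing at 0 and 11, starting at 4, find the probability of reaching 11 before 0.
P(hit 11 before 0) = (1 − (5/2)^4) / (1 − (5/2)^11) = 25984/16275359

Let u_k denote P(reach 11 before 0 | start at k). Boundary: u_0 = 0, u_11 = 1. Recurrence: u_k = 2/7·u_{k+1} + 5/7·u_{k-1} for 1 ≤ k ≤ 10. Try u_k = A + B·r^k with r = q/p = (5/7)/(2/7) = 5/2. Substitution satisfies the recurrence; boundary conditions give:
  u_k = (1 − r^k) / (1 − r^N) = (1 − (5/2)^4) / (1 − (5/2)^11) = 25984/16275359.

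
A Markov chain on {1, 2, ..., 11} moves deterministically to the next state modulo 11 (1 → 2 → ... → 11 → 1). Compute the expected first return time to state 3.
E[T_3 | X_0 = 3] = 11

The chain cycles deterministically, so starting at state 3 it returns in exactly 11 steps. Equivalently, the stationary distribution is uniform π_j = 1/11 for every state j, so by Kac's formula E[T_3] = 1/π_3 = 11.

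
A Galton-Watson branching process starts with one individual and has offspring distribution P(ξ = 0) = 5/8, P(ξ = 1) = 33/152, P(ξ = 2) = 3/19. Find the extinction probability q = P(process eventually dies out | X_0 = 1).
q = 1

Mean offspring μ = 0·5/8 + 1·33/152 + 2·3/19 = 81/152 ≤ 1. For μ ≤ 1 with offspring not concentrated at 1, the Galton-Watson process goes extinct almost surely, so q = 1.
(Algebraic check: The pgf is f(s) = 5/8 + 33/152·s + 3/19·s². The extinction probability q is the smallest fixed point of f in [0, 1]. Setting s = f(s):
  3/19·s² + (33/152 − 1)·s + 5/8 = 0
  3/19·s² − (5/8 + 3/19)·s + 5/8 = 0
which factors as (s − 1)·(3/19·s − 5/8) = 0, giving roots s = 1 and s = (5/8)/(3/19) = 95/24. Since 95/24 ≥ 1, the smallest root in [0, 1] is s = 1.)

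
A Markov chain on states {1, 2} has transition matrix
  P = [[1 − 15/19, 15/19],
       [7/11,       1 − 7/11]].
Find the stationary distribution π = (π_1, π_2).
π_1 = 133/298, π_2 = 165/298

Solve πP = π with π_1 + π_2 = 1. From πP = π: π_1 · (1 − 15/19) + π_2 · 7/11 = π_1 ⇒ π_2 · 7/11 = π_1 · 15/19 ⇒ π_2/π_1 = (15/19)/(7/11) = 165/133. Together with π_1 + π_2 = 1:
  π_1 = (7/11)/(15/19 + 7/11) = (7/11)/(298/209) = 133/298,
  π_2 = (15/19)/(15/19 + 7/11) = (15/19)/(298/209) = 165/298.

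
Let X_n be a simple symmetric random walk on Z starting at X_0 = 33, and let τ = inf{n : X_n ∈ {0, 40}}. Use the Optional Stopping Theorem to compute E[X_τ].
E[X_τ] = 33

X_n is a martingale and τ is a bounded-mean stopping time (indeed τ is finite a.s. with bounded expectation since the walk is in a bounded region). By the OST, E[X_τ] = E[X_0] = 33. Equivalently: E[X_τ] = 40 · P(hit 40 first) + 0 · P(hit 0 first) = 40 · (33/40) = 33.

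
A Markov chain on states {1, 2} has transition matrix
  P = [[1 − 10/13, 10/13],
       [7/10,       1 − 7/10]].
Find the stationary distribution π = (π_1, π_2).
π_1 = 91/191, π_2 = 100/191

Solve πP = π with π_1 + π_2 = 1. From πP = π: π_1 · (1 − 10/13) + π_2 · 7/10 = π_1 ⇒ π_2 · 7/10 = π_1 · 10/13 ⇒ π_2/π_1 = (10/13)/(7/10) = 100/91. Together with π_1 + π_2 = 1:
  π_1 = (7/10)/(10/13 + 7/10) = (7/10)/(191/130) = 91/191,
  π_2 = (10/13)/(10/13 + 7/10) = (10/13)/(191/130) = 100/191.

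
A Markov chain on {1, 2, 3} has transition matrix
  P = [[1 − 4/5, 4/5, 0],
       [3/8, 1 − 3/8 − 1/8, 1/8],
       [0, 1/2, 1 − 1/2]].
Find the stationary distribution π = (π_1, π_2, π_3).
π = (3/11, 32/55, 8/55)

This is a birth-death chain on three states, which satisfies detailed balance: π_1 · P_{12} = π_2 · P_{21} and π_2 · P_{23} = π_3 · P_{32}.
From π_1 · 4/5 = π_2 · 3/8: π_2/π_1 = (4/5)/(3/8) = 32/15.
From π_2 · 1/8 = π_3 · 1/2: π_3/π_2 = (1/8)/(1/2) = 1/4.
Take π_1 proportional to 1; then unnormalized π = (1, 32/15, 8/15). Normalize by dividing by the sum 11/3:
  π = (3/11, 32/55, 8/55).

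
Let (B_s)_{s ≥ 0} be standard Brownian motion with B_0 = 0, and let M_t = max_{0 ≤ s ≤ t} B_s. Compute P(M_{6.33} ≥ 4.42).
P(M_{6.33} ≥ 4.42) = 2·P(B_{6.33} ≥ 4.42) = 2(1 − Φ(4.42/√6.33)) ≈ 0.0790

By the reflection principle for Brownian motion, P(M_t ≥ a) = 2 · P(B_t ≥ a) for a ≥ 0. Since B_t ~ N(0, t), P(B_t ≥ 4.42) = 1 − Φ(4.42/√t) = 1 − Φ(4.42/√6.33) = 1 − Φ(1.7568). So
  P(M_{6.33} ≥ 4.42) = 2(1 − Φ(1.7568)) ≈ 0.0790.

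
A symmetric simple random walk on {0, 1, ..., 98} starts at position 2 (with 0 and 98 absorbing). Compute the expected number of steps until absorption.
E[τ | X_0 = 2] = 192

Let v_k = E[τ | X_0 = k]. Boundary: v_0 = v_98 = 0. Recurrence: v_k = 1 + (v_{k-1} + v_{k+1})/2 for 1 ≤ k ≤ 97. The particular solution to v_k − (v_{k-1} + v_{k+1})/2 = 1 is v_k = −k^2. Adding homogeneous solution A + B k and matching boundaries gives v_k = k (98 − k). Substituting k = 2: v_2 = 2 · 96 = 192.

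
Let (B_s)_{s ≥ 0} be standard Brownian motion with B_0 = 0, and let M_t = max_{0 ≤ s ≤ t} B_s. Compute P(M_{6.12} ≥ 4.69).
P(M_{6.12} ≥ 4.69) = 2·P(B_{6.12} ≥ 4.69) = 2(1 − Φ(4.69/√6.12)) ≈ 0.0580

By the reflection principle for Brownian motion, P(M_t ≥ a) = 2 · P(B_t ≥ a) for a ≥ 0. Since B_t ~ N(0, t), P(B_t ≥ 4.69) = 1 − Φ(4.69/√t) = 1 − Φ(4.69/√6.12) = 1 − Φ(1.8958). So
  P(M_{6.12} ≥ 4.69) = 2(1 − Φ(1.8958)) ≈ 0.0580.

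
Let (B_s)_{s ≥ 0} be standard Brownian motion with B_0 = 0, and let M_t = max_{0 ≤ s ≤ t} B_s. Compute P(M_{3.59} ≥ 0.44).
P(M_{3.59} ≥ 0.44) = 2·P(B_{3.59} ≥ 0.44) = 2(1 − Φ(0.44/√3.59)) ≈ 0.8164

By the reflection principle for Brownian motion, P(M_t ≥ a) = 2 · P(B_t ≥ a) for a ≥ 0. Since B_t ~ N(0, t), P(B_t ≥ 0.44) = 1 − Φ(0.44/√t) = 1 − Φ(0.44/√3.59) = 1 − Φ(0.2322). So
  P(M_{3.59} ≥ 0.44) = 2(1 − Φ(0.2322)) ≈ 0.8164.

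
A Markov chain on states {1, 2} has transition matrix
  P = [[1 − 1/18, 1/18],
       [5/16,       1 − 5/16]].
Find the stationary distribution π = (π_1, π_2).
π_1 = 45/53, π_2 = 8/53

Solve πP = π with π_1 + π_2 = 1. From πP = π: π_1 · (1 − 1/18) + π_2 · 5/16 = π_1 ⇒ π_2 · 5/16 = π_1 · 1/18 ⇒ π_2/π_1 = (1/18)/(5/16) = 8/45. Together with π_1 + π_2 = 1:
  π_1 = (5/16)/(1/18 + 5/16) = (5/16)/(53/144) = 45/53,
  π_2 = (1/18)/(1/18 + 5/16) = (1/18)/(53/144) = 8/53.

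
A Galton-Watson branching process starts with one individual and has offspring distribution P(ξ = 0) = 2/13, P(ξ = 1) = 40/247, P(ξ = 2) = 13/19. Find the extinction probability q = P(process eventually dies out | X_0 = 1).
q = 38/169

The pgf is f(s) = 2/13 + 40/247·s + 13/19·s². The extinction probability q is the smallest fixed point of f in [0, 1]. Setting s = f(s):
  13/19·s² + (40/247 − 1)·s + 2/13 = 0
  13/19·s² − (2/13 + 13/19)·s + 2/13 = 0
which factors as (s − 1)·(13/19·s − 2/13) = 0, giving roots s = 1 and s = (2/13)/(13/19) = 38/169.
Mean offspring μ = 40/247 + 2·13/19 = 378/247 > 1 (supercritical), so q < 1. The extinction probability is the smaller root: q = (2/13)/(13/19) = 38/169.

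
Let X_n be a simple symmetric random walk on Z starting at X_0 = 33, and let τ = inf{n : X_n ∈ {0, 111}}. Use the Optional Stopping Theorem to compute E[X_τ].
E[X_τ] = 33

X_n is a martingale and τ is a bounded-mean stopping time (indeed τ is finite a.s. with bounded expectation since the walk is in a bounded region). By the OST, E[X_τ] = E[X_0] = 33. Equivalently: E[X_τ] = 111 · P(hit 111 first) + 0 · P(hit 0 first) = 111 · (33/111) = 33.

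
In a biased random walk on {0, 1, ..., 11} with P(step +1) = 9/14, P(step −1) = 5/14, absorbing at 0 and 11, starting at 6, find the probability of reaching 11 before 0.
P(hit 11 before 0) = (1 − (5/9)^6) / (1 − (5/9)^11) = 7614604746/7833057871

Let u_k denote P(reach 11 before 0 | start at k). Boundary: u_0 = 0, u_11 = 1. Recurrence: u_k = 9/14·u_{k+1} + 5/14·u_{k-1} for 1 ≤ k ≤ 10. Try u_k = A + B·r^k with r = q/p = (5/14)/(9/14) = 5/9. Substitution satisfies the recurrence; boundary conditions give:
  u_k = (1 − r^k) / (1 − r^N) = (1 − (5/9)^6) / (1 − (5/9)^11) = 7614604746/7833057871.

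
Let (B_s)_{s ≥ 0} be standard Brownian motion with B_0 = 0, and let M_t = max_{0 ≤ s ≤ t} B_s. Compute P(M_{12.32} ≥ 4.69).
P(M_{12.32} ≥ 4.69) = 2·P(B_{12.32} ≥ 4.69) = 2(1 − Φ(4.69/√12.32)) ≈ 0.1815

By the reflection principle for Brownian motion, P(M_t ≥ a) = 2 · P(B_t ≥ a) for a ≥ 0. Since B_t ~ N(0, t), P(B_t ≥ 4.69) = 1 − Φ(4.69/√t) = 1 − Φ(4.69/√12.32) = 1 − Φ(1.3362). So
  P(M_{12.32} ≥ 4.69) = 2(1 − Φ(1.3362)) ≈ 0.1815.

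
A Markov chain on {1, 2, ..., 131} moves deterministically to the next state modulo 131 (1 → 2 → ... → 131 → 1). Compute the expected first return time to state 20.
E[T_20 | X_0 = 20] = 131

The chain cycles deterministically, so starting at state 20 it returns in exactly 131 steps. Equivalently, the stationary distribution is uniform π_j = 1/131 for every state j, so by Kac's formula E[T_20] = 1/π_20 = 131.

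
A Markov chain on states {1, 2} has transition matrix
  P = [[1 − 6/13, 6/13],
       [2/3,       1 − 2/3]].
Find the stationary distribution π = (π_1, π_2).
π_1 = 13/22, π_2 = 9/22

Solve πP = π with π_1 + π_2 = 1. From πP = π: π_1 · (1 − 6/13) + π_2 · 2/3 = π_1 ⇒ π_2 · 2/3 = π_1 · 6/13 ⇒ π_2/π_1 = (6/13)/(2/3) = 9/13. Together with π_1 + π_2 = 1:
  π_1 = (2/3)/(6/13 + 2/3) = (2/3)/(44/39) = 13/22,
  π_2 = (6/13)/(6/13 + 2/3) = (6/13)/(44/39) = 9/22.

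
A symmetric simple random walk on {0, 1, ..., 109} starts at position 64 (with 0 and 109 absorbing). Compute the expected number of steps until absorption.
E[τ | X_0 = 64] = 2880

Let v_k = E[τ | X_0 = k]. Boundary: v_0 = v_109 = 0. Recurrence: v_k = 1 + (v_{k-1} + v_{k+1})/2 for 1 ≤ k ≤ 108. The particular solution to v_k − (v_{k-1} + v_{k+1})/2 = 1 is v_k = −k^2. Adding homogeneous solution A + B k and matching boundaries gives v_k = k (109 − k). Substituting k = 64: v_64 = 64 · 45 = 2880.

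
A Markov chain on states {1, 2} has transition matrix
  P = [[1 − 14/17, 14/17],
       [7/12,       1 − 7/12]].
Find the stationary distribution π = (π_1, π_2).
π_1 = 17/41, π_2 = 24/41

Solve πP = π with π_1 + π_2 = 1. From πP = π: π_1 · (1 − 14/17) + π_2 · 7/12 = π_1 ⇒ π_2 · 7/12 = π_1 · 14/17 ⇒ π_2/π_1 = (14/17)/(7/12) = 24/17. Together with π_1 + π_2 = 1:
  π_1 = (7/12)/(14/17 + 7/12) = (7/12)/(287/204) = 17/41,
  π_2 = (14/17)/(14/17 + 7/12) = (14/17)/(287/204) = 24/41.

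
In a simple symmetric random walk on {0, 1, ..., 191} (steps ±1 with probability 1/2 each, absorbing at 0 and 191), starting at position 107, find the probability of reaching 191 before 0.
P(hit 191 before 0) = 107/191

Let u_k = P(hit 191 before 0 | start at k). Then u_0 = 0, u_191 = 1, and u_k = u_{k-1}/2 + u_{k+1}/2 for 1 ≤ k ≤ 190. This harmonic recurrence is solved by u_k = k/191, giving u_107 = 107/191.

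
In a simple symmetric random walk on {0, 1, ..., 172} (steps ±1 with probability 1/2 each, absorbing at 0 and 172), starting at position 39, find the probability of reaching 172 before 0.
P(hit 172 before 0) = 39/172

Let u_k = P(hit 172 before 0 | start at k). Then u_0 = 0, u_172 = 1, and u_k = u_{k-1}/2 + u_{k+1}/2 for 1 ≤ k ≤ 171. This harmonic recurrence is solved by u_k = k/172, giving u_39 = 39/172.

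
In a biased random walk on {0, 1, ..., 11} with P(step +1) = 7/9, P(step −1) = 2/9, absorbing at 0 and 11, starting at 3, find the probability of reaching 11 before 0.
P(hit 11 before 0) = (1 − (2/7)^3) / (1 − (2/7)^11) = 386241667/395464939

Let u_k denote P(reach 11 before 0 | start at k). Boundary: u_0 = 0, u_11 = 1. Recurrence: u_k = 7/9·u_{k+1} + 2/9·u_{k-1} for 1 ≤ k ≤ 10. Try u_k = A + B·r^k with r = q/p = (2/9)/(7/9) = 2/7. Substitution satisfies the recurrence; boundary conditions give:
  u_k = (1 − r^k) / (1 − r^N) = (1 − (2/7)^3) / (1 − (2/7)^11) = 386241667/395464939.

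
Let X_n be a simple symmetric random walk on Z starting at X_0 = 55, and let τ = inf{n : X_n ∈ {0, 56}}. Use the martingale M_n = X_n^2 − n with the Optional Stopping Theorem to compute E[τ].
E[τ] = 55

M_n = X_n^2 − n is a martingale (since E[X_{n+1}^2 | F_n] = X_n^2 + 1). By OST (τ has finite mean in a bounded region), E[M_τ] = E[M_0] = X_0^2 − 0 = 55^2 = 3025. Also E[M_τ] = E[X_τ^2] − E[τ]. The walk exits at 0 or 56, with P(hit 56 first) = 55/56, so E[X_τ^2] = 56^2 · 55/56 + 0 = 3080. Thus E[τ] = E[X_τ^2] − E[M_τ] = 3080 − 3025 = 55 = 55(56 − 55) = 55.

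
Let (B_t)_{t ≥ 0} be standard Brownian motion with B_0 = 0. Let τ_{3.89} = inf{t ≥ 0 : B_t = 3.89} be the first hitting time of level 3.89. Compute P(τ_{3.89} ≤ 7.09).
P(τ_{3.89} ≤ 7.09) = 2(1 − Φ(3.89/√7.09)) = 2(1 − Φ(1.4609)) ≈ 0.1440

By the reflection principle for standard BM, P(τ_b ≤ t) = 2 · P(B_t ≥ b). Since B_t ~ N(0, t), P(B_t ≥ 3.89) = 1 − Φ(3.89/√t) = 1 − Φ(3.89/√7.09) = 1 − Φ(1.4609) ≈ 0.07202. Doubling: P(τ_{3.89} ≤ 7.09) ≈ 2 · 0.07202 = 0.14404 ≈ 0.1440.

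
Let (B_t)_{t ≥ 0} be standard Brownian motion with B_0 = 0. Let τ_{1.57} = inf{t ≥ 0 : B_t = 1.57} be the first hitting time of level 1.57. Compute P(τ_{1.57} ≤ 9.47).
P(τ_{1.57} ≤ 9.47) = 2(1 − Φ(1.57/√9.47)) = 2(1 − Φ(0.5102)) ≈ 0.6099

By the reflection principle for standard BM, P(τ_b ≤ t) = 2 · P(B_t ≥ b). Since B_t ~ N(0, t), P(B_t ≥ 1.57) = 1 − Φ(1.57/√t) = 1 − Φ(1.57/√9.47) = 1 − Φ(0.5102) ≈ 0.30496. Doubling: P(τ_{1.57} ≤ 9.47) ≈ 2 · 0.30496 = 0.60992 ≈ 0.6099.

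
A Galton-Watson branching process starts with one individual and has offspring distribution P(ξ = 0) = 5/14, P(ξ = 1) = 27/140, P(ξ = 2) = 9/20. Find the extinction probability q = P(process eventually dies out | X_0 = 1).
q = 50/63

The pgf is f(s) = 5/14 + 27/140·s + 9/20·s². The extinction probability q is the smallest fixed point of f in [0, 1]. Setting s = f(s):
  9/20·s² + (27/140 − 1)·s + 5/14 = 0
  9/20·s² − (5/14 + 9/20)·s + 5/14 = 0
which factors as (s − 1)·(9/20·s − 5/14) = 0, giving roots s = 1 and s = (5/14)/(9/20) = 50/63.
Mean offspring μ = 27/140 + 2·9/20 = 153/140 > 1 (supercritical), so q < 1. The extinction probability is the smaller root: q = (5/14)/(9/20) = 50/63.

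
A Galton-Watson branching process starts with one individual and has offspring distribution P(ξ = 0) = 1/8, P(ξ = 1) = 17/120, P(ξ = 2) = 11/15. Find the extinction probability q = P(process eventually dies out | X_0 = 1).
q = 15/88

The pgf is f(s) = 1/8 + 17/120·s + 11/15·s². The extinction probability q is the smallest fixed point of f in [0, 1]. Setting s = f(s):
  11/15·s² + (17/120 − 1)·s + 1/8 = 0
  11/15·s² − (1/8 + 11/15)·s + 1/8 = 0
which factors as (s − 1)·(11/15·s − 1/8) = 0, giving roots s = 1 and s = (1/8)/(11/15) = 15/88.
Mean offspring μ = 17/120 + 2·11/15 = 193/120 > 1 (supercritical), so q < 1. The extinction probability is the smaller root: q = (1/8)/(11/15) = 15/88.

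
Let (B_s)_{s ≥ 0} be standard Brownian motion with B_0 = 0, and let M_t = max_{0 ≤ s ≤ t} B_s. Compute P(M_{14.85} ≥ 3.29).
P(M_{14.85} ≥ 3.29) = 2·P(B_{14.85} ≥ 3.29) = 2(1 − Φ(3.29/√14.85)) ≈ 0.3932

By the reflection principle for Brownian motion, P(M_t ≥ a) = 2 · P(B_t ≥ a) for a ≥ 0. Since B_t ~ N(0, t), P(B_t ≥ 3.29) = 1 − Φ(3.29/√t) = 1 − Φ(3.29/√14.85) = 1 − Φ(0.8538). So
  P(M_{14.85} ≥ 3.29) = 2(1 − Φ(0.8538)) ≈ 0.3932.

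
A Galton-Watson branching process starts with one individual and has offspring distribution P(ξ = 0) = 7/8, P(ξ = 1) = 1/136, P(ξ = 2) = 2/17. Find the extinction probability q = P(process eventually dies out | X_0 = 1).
q = 1

Mean offspring μ = 0·7/8 + 1·1/136 + 2·2/17 = 33/136 ≤ 1. For μ ≤ 1 with offspring not concentrated at 1, the Galton-Watson process goes extinct almost surely, so q = 1.
(Algebraic check: The pgf is f(s) = 7/8 + 1/136·s + 2/17·s². The extinction probability q is the smallest fixed point of f in [0, 1]. Setting s = f(s):
  2/17·s² + (1/136 − 1)·s + 7/8 = 0
  2/17·s² − (7/8 + 2/17)·s + 7/8 = 0
which factors as (s − 1)·(2/17·s − 7/8) = 0, giving roots s = 1 and s = (7/8)/(2/17) = 119/16. Since 119/16 ≥ 1, the smallest root in [0, 1] is s = 1.)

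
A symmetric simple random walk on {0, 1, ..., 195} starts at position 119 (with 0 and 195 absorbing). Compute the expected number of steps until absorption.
E[τ | X_0 = 119] = 9044

Let v_k = E[τ | X_0 = k]. Boundary: v_0 = v_195 = 0. Recurrence: v_k = 1 + (v_{k-1} + v_{k+1})/2 for 1 ≤ k ≤ 194. The particular solution to v_k − (v_{k-1} + v_{k+1})/2 = 1 is v_k = −k^2. Adding homogeneous solution A + B k and matching boundaries gives v_k = k (195 − k). Substituting k = 119: v_119 = 119 · 76 = 9044.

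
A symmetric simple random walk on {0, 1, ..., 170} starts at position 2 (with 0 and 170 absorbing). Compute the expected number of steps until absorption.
E[τ | X_0 = 2] = 336

Let v_k = E[τ | X_0 = k]. Boundary: v_0 = v_170 = 0. Recurrence: v_k = 1 + (v_{k-1} + v_{k+1})/2 for 1 ≤ k ≤ 169. The particular solution to v_k − (v_{k-1} + v_{k+1})/2 = 1 is v_k = −k^2. Adding homogeneous solution A + B k and matching boundaries gives v_k = k (170 − k). Substituting k = 2: v_2 = 2 · 168 = 336.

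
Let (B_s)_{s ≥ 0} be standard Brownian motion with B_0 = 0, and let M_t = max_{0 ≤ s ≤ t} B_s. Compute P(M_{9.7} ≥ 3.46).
P(M_{9.7} ≥ 3.46) = 2·P(B_{9.7} ≥ 3.46) = 2(1 − Φ(3.46/√9.7)) ≈ 0.2666

By the reflection principle for Brownian motion, P(M_t ≥ a) = 2 · P(B_t ≥ a) for a ≥ 0. Since B_t ~ N(0, t), P(B_t ≥ 3.46) = 1 − Φ(3.46/√t) = 1 − Φ(3.46/√9.7) = 1 − Φ(1.1109). So
  P(M_{9.7} ≥ 3.46) = 2(1 − Φ(1.1109)) ≈ 0.2666.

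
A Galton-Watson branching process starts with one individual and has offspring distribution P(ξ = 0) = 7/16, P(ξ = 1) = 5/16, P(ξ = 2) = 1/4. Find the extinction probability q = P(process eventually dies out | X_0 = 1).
q = 1

Mean offspring μ = 0·7/16 + 1·5/16 + 2·1/4 = 13/16 ≤ 1. For μ ≤ 1 with offspring not concentrated at 1, the Galton-Watson process goes extinct almost surely, so q = 1.
(Algebraic check: The pgf is f(s) = 7/16 + 5/16·s + 1/4·s². The extinction probability q is the smallest fixed point of f in [0, 1]. Setting s = f(s):
  1/4·s² + (5/16 − 1)·s + 7/16 = 0
  1/4·s² − (7/16 + 1/4)·s + 7/16 = 0
which factors as (s − 1)·(1/4·s − 7/16) = 0, giving roots s = 1 and s = (7/16)/(1/4) = 7/4. Since 7/4 ≥ 1, the smallest root in [0, 1] is s = 1.)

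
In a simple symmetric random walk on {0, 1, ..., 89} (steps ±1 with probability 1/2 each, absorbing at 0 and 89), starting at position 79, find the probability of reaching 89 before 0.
P(hit 89 before 0) = 79/89

Let u_k = P(hit 89 before 0 | start at k). Then u_0 = 0, u_89 = 1, and u_k = u_{k-1}/2 + u_{k+1}/2 for 1 ≤ k ≤ 88. This harmonic recurrence is solved by u_k = k/89, giving u_79 = 79/89.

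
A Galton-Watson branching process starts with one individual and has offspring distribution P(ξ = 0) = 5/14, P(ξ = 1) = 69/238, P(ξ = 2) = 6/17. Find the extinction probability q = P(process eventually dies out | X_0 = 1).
q = 1

Mean offspring μ = 0·5/14 + 1·69/238 + 2·6/17 = 237/238 ≤ 1. For μ ≤ 1 with offspring not concentrated at 1, the Galton-Watson process goes extinct almost surely, so q = 1.
(Algebraic check: The pgf is f(s) = 5/14 + 69/238·s + 6/17·s². The extinction probability q is the smallest fixed point of f in [0, 1]. Setting s = f(s):
  6/17·s² + (69/238 − 1)·s + 5/14 = 0
  6/17·s² − (5/14 + 6/17)·s + 5/14 = 0
which factors as (s − 1)·(6/17·s − 5/14) = 0, giving roots s = 1 and s = (5/14)/(6/17) = 85/84. Since 85/84 ≥ 1, the smallest root in [0, 1] is s = 1.)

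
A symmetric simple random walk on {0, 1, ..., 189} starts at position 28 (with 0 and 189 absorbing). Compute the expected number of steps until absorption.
E[τ | X_0 = 28] = 4508

Let v_k = E[τ | X_0 = k]. Boundary: v_0 = v_189 = 0. Recurrence: v_k = 1 + (v_{k-1} + v_{k+1})/2 for 1 ≤ k ≤ 188. The particular solution to v_k − (v_{k-1} + v_{k+1})/2 = 1 is v_k = −k^2. Adding homogeneous solution A + B k and matching boundaries gives v_k = k (189 − k). Substituting k = 28: v_28 = 28 · 161 = 4508.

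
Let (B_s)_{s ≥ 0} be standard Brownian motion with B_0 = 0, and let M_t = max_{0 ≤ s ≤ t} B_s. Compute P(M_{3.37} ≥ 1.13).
P(M_{3.37} ≥ 1.13) = 2·P(B_{3.37} ≥ 1.13) = 2(1 − Φ(1.13/√3.37)) ≈ 0.5382

By the reflection principle for Brownian motion, P(M_t ≥ a) = 2 · P(B_t ≥ a) for a ≥ 0. Since B_t ~ N(0, t), P(B_t ≥ 1.13) = 1 − Φ(1.13/√t) = 1 − Φ(1.13/√3.37) = 1 − Φ(0.6156). So
  P(M_{3.37} ≥ 1.13) = 2(1 − Φ(0.6156)) ≈ 0.5382.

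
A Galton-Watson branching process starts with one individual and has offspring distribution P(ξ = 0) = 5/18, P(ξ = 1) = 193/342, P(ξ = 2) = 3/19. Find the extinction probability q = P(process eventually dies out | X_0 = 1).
q = 1

Mean offspring μ = 0·5/18 + 1·193/342 + 2·3/19 = 301/342 ≤ 1. For μ ≤ 1 with offspring not concentrated at 1, the Galton-Watson process goes extinct almost surely, so q = 1.
(Algebraic check: The pgf is f(s) = 5/18 + 193/342·s + 3/19·s². The extinction probability q is the smallest fixed point of f in [0, 1]. Setting s = f(s):
  3/19·s² + (193/342 − 1)·s + 5/18 = 0
  3/19·s² − (5/18 + 3/19)·s + 5/18 = 0
which factors as (s − 1)·(3/19·s − 5/18) = 0, giving roots s = 1 and s = (5/18)/(3/19) = 95/54. Since 95/54 ≥ 1, the smallest root in [0, 1] is s = 1.)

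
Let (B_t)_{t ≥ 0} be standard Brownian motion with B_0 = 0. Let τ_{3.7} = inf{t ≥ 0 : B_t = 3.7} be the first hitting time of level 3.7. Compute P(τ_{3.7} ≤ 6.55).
P(τ_{3.7} ≤ 6.55) = 2(1 − Φ(3.7/√6.55)) = 2(1 − Φ(1.4457)) ≈ 0.1483

By the reflection principle for standard BM, P(τ_b ≤ t) = 2 · P(B_t ≥ b). Since B_t ~ N(0, t), P(B_t ≥ 3.7) = 1 − Φ(3.7/√t) = 1 − Φ(3.7/√6.55) = 1 − Φ(1.4457) ≈ 0.07413. Doubling: P(τ_{3.7} ≤ 6.55) ≈ 2 · 0.07413 = 0.14826 ≈ 0.1483.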